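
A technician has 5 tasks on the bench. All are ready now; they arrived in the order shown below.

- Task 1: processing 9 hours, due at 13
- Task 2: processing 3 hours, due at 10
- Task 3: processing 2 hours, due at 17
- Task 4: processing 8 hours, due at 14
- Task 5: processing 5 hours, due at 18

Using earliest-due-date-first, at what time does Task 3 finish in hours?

22

EDD (increasing due date): Task 2 Task 1 Task 4 Task 3 Task 5.
Task 2: 0→3
Task 1: 3→12
Task 4: 12→20
Task 3: 20→22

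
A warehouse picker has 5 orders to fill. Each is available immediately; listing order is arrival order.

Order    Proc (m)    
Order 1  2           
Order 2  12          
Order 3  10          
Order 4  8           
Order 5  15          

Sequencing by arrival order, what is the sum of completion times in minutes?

FIFO (arrival order): Order 1 Order 2 Order 3 Order 4 Order 5.
Order 1: 0→2
Order 2: 2→14
Order 3: 14→24
Order 4: 24→32
Order 5: 32→47
Sum = 2+14+24+32+47 = 119.

119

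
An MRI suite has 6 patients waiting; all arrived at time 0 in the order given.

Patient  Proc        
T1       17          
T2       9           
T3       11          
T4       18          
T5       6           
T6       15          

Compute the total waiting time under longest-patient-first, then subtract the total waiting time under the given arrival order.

38

LPT (decreasing processing time): T4 T1 T6 T3 T2 T5.
T4: waits 0, runs 0→18
T1: waits 18, runs 18→35
T6: waits 35, runs 35→50
T3: waits 50, runs 50→61
T2: waits 61, runs 61→70
T5: waits 70, runs 70→76
Sum = 0+18+35+50+61+70 = 234.
FIFO (arrival order): T1 T2 T3 T4 T5 T6.
T1: waits 0, runs 0→17
T2: waits 17, runs 17→26
T3: waits 26, runs 26→37
T4: waits 37, runs 37→55
T5: waits 55, runs 55→61
T6: waits 61, runs 61→76
Sum = 0+17+26+37+55+61 = 196.
Difference = 234 − 196 = 38.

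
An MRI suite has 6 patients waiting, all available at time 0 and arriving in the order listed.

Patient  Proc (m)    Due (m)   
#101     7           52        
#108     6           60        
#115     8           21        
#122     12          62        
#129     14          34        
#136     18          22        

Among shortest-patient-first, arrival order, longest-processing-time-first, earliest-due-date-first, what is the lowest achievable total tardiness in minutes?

SPT (increasing processing time): #108 #101 #115 #122 #129 #136.
#108: 0→6, due 60, tardiness 0
#101: 6→13, due 52, tardiness 0
#115: 13→21, due 21, tardiness 0
#122: 21→33, due 62, tardiness 0
#129: 33→47, due 34, tardiness 13
#136: 47→65, due 22, tardiness 43
Sum = 0+0+0+0+13+43 = 56.
FIFO (arrival order): #101 #108 #115 #122 #129 #136.
#101: 0→7, due 52, tardiness 0
#108: 7→13, due 60, tardiness 0
#115: 13→21, due 21, tardiness 0
#122: 21→33, due 62, tardiness 0
#129: 33→47, due 34, tardiness 13
#136: 47→65, due 22, tardiness 43
Sum = 0+0+0+0+13+43 = 56.
LPT (decreasing processing time): #136 #129 #122 #115 #101 #108.
#136: 0→18, due 22, tardiness 0
#129: 18→32, due 34, tardiness 0
#122: 32→44, due 62, tardiness 0
#115: 44→52, due 21, tardiness 31
#101: 52→59, due 52, tardiness 7
#108: 59→65, due 60, tardiness 5
Sum = 0+0+0+31+7+5 = 43.
EDD (increasing due date): #115 #136 #129 #101 #108 #122.
#115: 0→8, due 21, tardiness 0
#136: 8→26, due 22, tardiness 4
#129: 26→40, due 34, tardiness 6
#101: 40→47, due 52, tardiness 0
#108: 47→53, due 60, tardiness 0
#122: 53→65, due 62, tardiness 3
Sum = 0+4+6+0+0+3 = 13.
SPT 56, FIFO 56, LPT 43, EDD 13 → minimum 13.

13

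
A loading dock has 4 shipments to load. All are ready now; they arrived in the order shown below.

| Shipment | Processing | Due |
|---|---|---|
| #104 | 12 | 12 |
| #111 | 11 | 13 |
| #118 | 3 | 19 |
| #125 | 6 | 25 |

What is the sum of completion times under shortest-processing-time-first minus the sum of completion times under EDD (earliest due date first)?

-29

SPT (increasing processing time): #118 #125 #111 #104.
#118: 0→3
#125: 3→9
#111: 9→20
#104: 20→32
Sum = 3+9+20+32 = 64.
EDD (increasing due date): #104 #111 #118 #125.
#104: 0→12
#111: 12→23
#118: 23→26
#125: 26→32
Sum = 12+23+26+32 = 93.
Difference = 64 − 93 = -29.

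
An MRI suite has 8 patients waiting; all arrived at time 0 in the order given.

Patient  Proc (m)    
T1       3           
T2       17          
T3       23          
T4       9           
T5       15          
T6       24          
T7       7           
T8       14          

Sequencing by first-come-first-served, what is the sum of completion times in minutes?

486

FIFO (arrival order): T1 T2 T3 T4 T5 T6 T7 T8.
T1: 0→3
T2: 3→20
T3: 20→43
T4: 43→52
T5: 52→67
T6: 67→91
T7: 91→98
T8: 98→112
Sum = 3+20+43+52+67+91+98+112 = 486.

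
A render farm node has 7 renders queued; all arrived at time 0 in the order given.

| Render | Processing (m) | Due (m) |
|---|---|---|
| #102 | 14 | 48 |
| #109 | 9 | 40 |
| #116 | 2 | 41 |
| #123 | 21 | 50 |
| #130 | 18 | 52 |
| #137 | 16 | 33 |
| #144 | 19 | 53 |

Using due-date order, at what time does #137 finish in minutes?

16

EDD (increasing due date): #137 #109 #116 #102 #123 #130 #144.
#137: 0→16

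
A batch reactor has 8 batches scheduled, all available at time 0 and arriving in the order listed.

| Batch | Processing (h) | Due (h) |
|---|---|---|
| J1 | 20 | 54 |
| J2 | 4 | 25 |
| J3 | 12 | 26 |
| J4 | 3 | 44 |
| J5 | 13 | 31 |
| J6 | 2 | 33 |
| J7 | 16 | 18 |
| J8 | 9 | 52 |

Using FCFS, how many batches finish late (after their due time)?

5

FIFO (arrival order): J1 J2 J3 J4 J5 J6 J7 J8.
J1: 0→20, due 54, tardiness 0
J2: 20→24, due 25, tardiness 0
J3: 24→36, due 26, tardiness 10
J4: 36→39, due 44, tardiness 0
J5: 39→52, due 31, tardiness 21
J6: 52→54, due 33, tardiness 21
J7: 54→70, due 18, tardiness 52
J8: 70→79, due 52, tardiness 27
Late batches: 5.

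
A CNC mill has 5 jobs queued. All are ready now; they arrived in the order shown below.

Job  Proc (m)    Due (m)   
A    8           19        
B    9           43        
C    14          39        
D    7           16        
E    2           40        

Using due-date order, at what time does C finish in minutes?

29

EDD (increasing due date): D A C E B.
D: 0→7
A: 7→15
C: 15→29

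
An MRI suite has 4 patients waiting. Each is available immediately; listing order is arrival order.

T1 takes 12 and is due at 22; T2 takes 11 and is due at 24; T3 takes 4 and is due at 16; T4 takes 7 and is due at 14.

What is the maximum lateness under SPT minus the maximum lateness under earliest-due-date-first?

SPT (increasing processing time): T3 T4 T2 T1.
T3: 0→4, due 16, lateness -12
T4: 4→11, due 14, lateness -3
T2: 11→22, due 24, lateness -2
T1: 22→34, due 22, lateness 12
Maximum = 12.
EDD (increasing due date): T4 T3 T1 T2.
T4: 0→7, due 14, lateness -7
T3: 7→11, due 16, lateness -5
T1: 11→23, due 22, lateness 1
T2: 23→34, due 24, lateness 10
Maximum = 10.
Difference = 12 − 10 = 2.

2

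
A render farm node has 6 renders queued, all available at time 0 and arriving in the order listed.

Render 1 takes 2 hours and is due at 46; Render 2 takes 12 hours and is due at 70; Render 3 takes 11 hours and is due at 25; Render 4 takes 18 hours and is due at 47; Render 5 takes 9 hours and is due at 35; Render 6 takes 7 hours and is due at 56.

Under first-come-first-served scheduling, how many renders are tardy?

FIFO (arrival order): Render 1 Render 2 Render 3 Render 4 Render 5 Render 6.
Render 1: 0→2, due 46, tardiness 0
Render 2: 2→14, due 70, tardiness 0
Render 3: 14→25, due 25, tardiness 0
Render 4: 25→43, due 47, tardiness 0
Render 5: 43→52, due 35, tardiness 17
Render 6: 52→59, due 56, tardiness 3
Late renders: 2.

2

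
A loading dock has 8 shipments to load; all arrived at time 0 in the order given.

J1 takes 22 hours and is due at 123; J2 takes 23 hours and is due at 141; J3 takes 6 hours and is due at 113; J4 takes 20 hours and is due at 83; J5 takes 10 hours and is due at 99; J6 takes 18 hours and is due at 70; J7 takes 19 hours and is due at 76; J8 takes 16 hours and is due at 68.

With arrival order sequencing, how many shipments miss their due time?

FIFO (arrival order): J1 J2 J3 J4 J5 J6 J7 J8.
J1: 0→22, due 123, tardiness 0
J2: 22→45, due 141, tardiness 0
J3: 45→51, due 113, tardiness 0
J4: 51→71, due 83, tardiness 0
J5: 71→81, due 99, tardiness 0
J6: 81→99, due 70, tardiness 29
J7: 99→118, due 76, tardiness 42
J8: 118→134, due 68, tardiness 66
Late shipments: 3.

3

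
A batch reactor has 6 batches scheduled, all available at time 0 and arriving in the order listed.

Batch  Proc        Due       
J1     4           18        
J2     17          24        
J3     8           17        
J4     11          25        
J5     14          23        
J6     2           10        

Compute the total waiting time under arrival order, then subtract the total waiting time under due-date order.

49

FIFO (arrival order): J1 J2 J3 J4 J5 J6.
J1: waits 0, runs 0→4
J2: waits 4, runs 4→21
J3: waits 21, runs 21→29
J4: waits 29, runs 29→40
J5: waits 40, runs 40→54
J6: waits 54, runs 54→56
Sum = 0+4+21+29+40+54 = 148.
EDD (increasing due date): J6 J3 J1 J5 J2 J4.
J6: waits 0, runs 0→2
J3: waits 2, runs 2→10
J1: waits 10, runs 10→14
J5: waits 14, runs 14→28
J2: waits 28, runs 28→45
J4: waits 45, runs 45→56
Sum = 0+2+10+14+28+45 = 99.
Difference = 148 − 99 = 49.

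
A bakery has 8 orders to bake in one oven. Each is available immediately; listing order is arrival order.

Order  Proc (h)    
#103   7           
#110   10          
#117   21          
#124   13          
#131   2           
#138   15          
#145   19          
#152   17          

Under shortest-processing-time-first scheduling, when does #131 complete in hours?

SPT (increasing processing time): #131 #103 #110 #124 #138 #152 #145 #117.
#131: 0→2

2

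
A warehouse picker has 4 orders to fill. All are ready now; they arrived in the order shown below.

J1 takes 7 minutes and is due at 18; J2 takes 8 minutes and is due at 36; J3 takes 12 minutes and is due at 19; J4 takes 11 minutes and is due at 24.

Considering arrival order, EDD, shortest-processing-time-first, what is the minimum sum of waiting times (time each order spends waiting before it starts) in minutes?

48

FIFO (arrival order): J1 J2 J3 J4.
J1: waits 0, runs 0→7
J2: waits 7, runs 7→15
J3: waits 15, runs 15→27
J4: waits 27, runs 27→38
Sum = 0+7+15+27 = 49.
EDD (increasing due date): J1 J3 J4 J2.
J1: waits 0, runs 0→7
J3: waits 7, runs 7→19
J4: waits 19, runs 19→30
J2: waits 30, runs 30→38
Sum = 0+7+19+30 = 56.
SPT (increasing processing time): J1 J2 J4 J3.
J1: waits 0, runs 0→7
J2: waits 7, runs 7→15
J4: waits 15, runs 15→26
J3: waits 26, runs 26→38
Sum = 0+7+15+26 = 48.
FIFO 49, EDD 56, SPT 48 → minimum 48.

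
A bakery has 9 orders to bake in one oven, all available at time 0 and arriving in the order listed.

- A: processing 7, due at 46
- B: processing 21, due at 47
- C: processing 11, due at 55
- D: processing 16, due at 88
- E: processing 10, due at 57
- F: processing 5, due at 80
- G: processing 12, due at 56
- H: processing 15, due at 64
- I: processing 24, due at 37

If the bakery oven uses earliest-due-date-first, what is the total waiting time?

535

EDD (increasing due date): I A B C G E H F D.
I: waits 0, runs 0→24
A: waits 24, runs 24→31
B: waits 31, runs 31→52
C: waits 52, runs 52→63
G: waits 63, runs 63→75
E: waits 75, runs 75→85
H: waits 85, runs 85→100
F: waits 100, runs 100→105
D: waits 105, runs 105→121
Sum = 0+24+31+52+63+75+85+100+105 = 535.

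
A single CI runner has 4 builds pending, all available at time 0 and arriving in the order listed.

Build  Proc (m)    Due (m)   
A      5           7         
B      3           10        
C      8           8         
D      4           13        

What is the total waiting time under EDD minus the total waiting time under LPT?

EDD (increasing due date): A C B D.
A: waits 0, runs 0→5
C: waits 5, runs 5→13
B: waits 13, runs 13→16
D: waits 16, runs 16→20
Sum = 0+5+13+16 = 34.
LPT (decreasing processing time): C A D B.
C: waits 0, runs 0→8
A: waits 8, runs 8→13
D: waits 13, runs 13→17
B: waits 17, runs 17→20
Sum = 0+8+13+17 = 38.
Difference = 34 − 38 = -4.

-4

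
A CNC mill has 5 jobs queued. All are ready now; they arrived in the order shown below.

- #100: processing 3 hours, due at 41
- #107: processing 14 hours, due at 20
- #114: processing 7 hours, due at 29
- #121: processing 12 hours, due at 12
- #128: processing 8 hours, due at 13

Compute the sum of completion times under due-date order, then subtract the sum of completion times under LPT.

-8

EDD (increasing due date): #121 #128 #107 #114 #100.
#121: 0→12
#128: 12→20
#107: 20→34
#114: 34→41
#100: 41→44
Sum = 12+20+34+41+44 = 151.
LPT (decreasing processing time): #107 #121 #128 #114 #100.
#107: 0→14
#121: 14→26
#128: 26→34
#114: 34→41
#100: 41→44
Sum = 14+26+34+41+44 = 159.
Difference = 151 − 159 = -8.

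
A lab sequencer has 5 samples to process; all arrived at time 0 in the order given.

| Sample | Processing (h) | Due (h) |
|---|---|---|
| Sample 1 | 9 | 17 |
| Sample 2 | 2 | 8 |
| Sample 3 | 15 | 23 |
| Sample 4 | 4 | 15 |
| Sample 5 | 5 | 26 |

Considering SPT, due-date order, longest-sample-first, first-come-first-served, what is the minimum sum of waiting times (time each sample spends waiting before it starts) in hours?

39

SPT (increasing processing time): Sample 2 Sample 4 Sample 5 Sample 1 Sample 3.
Sample 2: waits 0, runs 0→2
Sample 4: waits 2, runs 2→6
Sample 5: waits 6, runs 6→11
Sample 1: waits 11, runs 11→20
Sample 3: waits 20, runs 20→35
Sum = 0+2+6+11+20 = 39.
EDD (increasing due date): Sample 2 Sample 4 Sample 1 Sample 3 Sample 5.
Sample 2: waits 0, runs 0→2
Sample 4: waits 2, runs 2→6
Sample 1: waits 6, runs 6→15
Sample 3: waits 15, runs 15→30
Sample 5: waits 30, runs 30→35
Sum = 0+2+6+15+30 = 53.
LPT (decreasing processing time): Sample 3 Sample 1 Sample 5 Sample 4 Sample 2.
Sample 3: waits 0, runs 0→15
Sample 1: waits 15, runs 15→24
Sample 5: waits 24, runs 24→29
Sample 4: waits 29, runs 29→33
Sample 2: waits 33, runs 33→35
Sum = 0+15+24+29+33 = 101.
FIFO (arrival order): Sample 1 Sample 2 Sample 3 Sample 4 Sample 5.
Sample 1: waits 0, runs 0→9
Sample 2: waits 9, runs 9→11
Sample 3: waits 11, runs 11→26
Sample 4: waits 26, runs 26→30
Sample 5: waits 30, runs 30→35
Sum = 0+9+11+26+30 = 76.
SPT 39, EDD 53, LPT 101, FIFO 76 → minimum 39.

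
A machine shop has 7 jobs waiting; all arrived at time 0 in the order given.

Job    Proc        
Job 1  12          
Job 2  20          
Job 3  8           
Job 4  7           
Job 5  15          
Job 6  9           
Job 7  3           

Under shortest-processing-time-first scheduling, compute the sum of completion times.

SPT (increasing processing time): Job 7 Job 4 Job 3 Job 6 Job 1 Job 5 Job 2.
Job 7: 0→3
Job 4: 3→10
Job 3: 10→18
Job 6: 18→27
Job 1: 27→39
Job 5: 39→54
Job 2: 54→74
Sum = 3+10+18+27+39+54+74 = 225.

225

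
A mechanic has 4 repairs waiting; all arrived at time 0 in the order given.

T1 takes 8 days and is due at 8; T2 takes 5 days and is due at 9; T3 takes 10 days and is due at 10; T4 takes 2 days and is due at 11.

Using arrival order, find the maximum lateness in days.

FIFO (arrival order): T1 T2 T3 T4.
T1: 0→8, due 8, lateness 0
T2: 8→13, due 9, lateness 4
T3: 13→23, due 10, lateness 13
T4: 23→25, due 11, lateness 14
Maximum = 14.

14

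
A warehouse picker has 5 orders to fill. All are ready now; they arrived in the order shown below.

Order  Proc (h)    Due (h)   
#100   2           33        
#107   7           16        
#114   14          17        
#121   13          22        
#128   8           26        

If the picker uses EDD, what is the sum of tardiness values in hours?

43

EDD (increasing due date): #107 #114 #121 #128 #100.
#107: 0→7, due 16, tardiness 0
#114: 7→21, due 17, tardiness 4
#121: 21→34, due 22, tardiness 12
#128: 34→42, due 26, tardiness 16
#100: 42→44, due 33, tardiness 11
Sum = 0+4+12+16+11 = 43.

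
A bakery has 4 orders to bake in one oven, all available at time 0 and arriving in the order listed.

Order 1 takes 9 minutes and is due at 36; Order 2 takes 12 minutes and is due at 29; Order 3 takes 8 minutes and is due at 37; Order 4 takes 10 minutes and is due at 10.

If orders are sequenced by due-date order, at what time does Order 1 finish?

EDD (increasing due date): Order 4 Order 2 Order 1 Order 3.
Order 4: 0→10
Order 2: 10→22
Order 1: 22→31

31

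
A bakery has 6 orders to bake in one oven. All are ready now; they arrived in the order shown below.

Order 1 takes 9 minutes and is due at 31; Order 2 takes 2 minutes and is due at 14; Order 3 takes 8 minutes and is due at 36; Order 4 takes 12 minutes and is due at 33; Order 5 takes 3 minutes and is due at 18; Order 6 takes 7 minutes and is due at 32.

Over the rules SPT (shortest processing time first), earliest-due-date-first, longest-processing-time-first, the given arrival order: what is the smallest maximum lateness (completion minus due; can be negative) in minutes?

5

SPT (increasing processing time): Order 2 Order 5 Order 6 Order 3 Order 1 Order 4.
Order 2: 0→2, due 14, lateness -12
Order 5: 2→5, due 18, lateness -13
Order 6: 5→12, due 32, lateness -20
Order 3: 12→20, due 36, lateness -16
Order 1: 20→29, due 31, lateness -2
Order 4: 29→41, due 33, lateness 8
Maximum = 8.
EDD (increasing due date): Order 2 Order 5 Order 1 Order 6 Order 4 Order 3.
Order 2: 0→2, due 14, lateness -12
Order 5: 2→5, due 18, lateness -13
Order 1: 5→14, due 31, lateness -17
Order 6: 14→21, due 32, lateness -11
Order 4: 21→33, due 33, lateness 0
Order 3: 33→41, due 36, lateness 5
Maximum = 5.
LPT (decreasing processing time): Order 4 Order 1 Order 3 Order 6 Order 5 Order 2.
Order 4: 0→12, due 33, lateness -21
Order 1: 12→21, due 31, lateness -10
Order 3: 21→29, due 36, lateness -7
Order 6: 29→36, due 32, lateness 4
Order 5: 36→39, due 18, lateness 21
Order 2: 39→41, due 14, lateness 27
Maximum = 27.
FIFO (arrival order): Order 1 Order 2 Order 3 Order 4 Order 5 Order 6.
Order 1: 0→9, due 31, lateness -22
Order 2: 9→11, due 14, lateness -3
Order 3: 11→19, due 36, lateness -17
Order 4: 19→31, due 33, lateness -2
Order 5: 31→34, due 18, lateness 16
Order 6: 34→41, due 32, lateness 9
Maximum = 16.
SPT 8, EDD 5, LPT 27, FIFO 16 → minimum 5.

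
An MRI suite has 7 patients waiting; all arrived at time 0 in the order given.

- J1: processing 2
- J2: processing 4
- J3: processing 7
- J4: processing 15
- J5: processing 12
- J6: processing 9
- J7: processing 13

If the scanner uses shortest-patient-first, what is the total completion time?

SPT (increasing processing time): J1 J2 J3 J6 J5 J7 J4.
J1: 0→2
J2: 2→6
J3: 6→13
J6: 13→22
J5: 22→34
J7: 34→47
J4: 47→62
Sum = 2+6+13+22+34+47+62 = 186.

186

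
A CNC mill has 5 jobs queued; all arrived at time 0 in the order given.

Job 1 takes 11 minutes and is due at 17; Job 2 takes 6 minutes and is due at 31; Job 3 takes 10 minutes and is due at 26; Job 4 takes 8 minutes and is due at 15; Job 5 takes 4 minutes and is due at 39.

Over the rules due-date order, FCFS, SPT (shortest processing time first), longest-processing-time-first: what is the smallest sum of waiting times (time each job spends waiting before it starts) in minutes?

EDD (increasing due date): Job 4 Job 1 Job 3 Job 2 Job 5.
Job 4: waits 0, runs 0→8
Job 1: waits 8, runs 8→19
Job 3: waits 19, runs 19→29
Job 2: waits 29, runs 29→35
Job 5: waits 35, runs 35→39
Sum = 0+8+19+29+35 = 91.
FIFO (arrival order): Job 1 Job 2 Job 3 Job 4 Job 5.
Job 1: waits 0, runs 0→11
Job 2: waits 11, runs 11→17
Job 3: waits 17, runs 17→27
Job 4: waits 27, runs 27→35
Job 5: waits 35, runs 35→39
Sum = 0+11+17+27+35 = 90.
SPT (increasing processing time): Job 5 Job 2 Job 4 Job 3 Job 1.
Job 5: waits 0, runs 0→4
Job 2: waits 4, runs 4→10
Job 4: waits 10, runs 10→18
Job 3: waits 18, runs 18→28
Job 1: waits 28, runs 28→39
Sum = 0+4+10+18+28 = 60.
LPT (decreasing processing time): Job 1 Job 3 Job 4 Job 2 Job 5.
Job 1: waits 0, runs 0→11
Job 3: waits 11, runs 11→21
Job 4: waits 21, runs 21→29
Job 2: waits 29, runs 29→35
Job 5: waits 35, runs 35→39
Sum = 0+11+21+29+35 = 96.
EDD 91, FIFO 90, SPT 60, LPT 96 → minimum 60.

60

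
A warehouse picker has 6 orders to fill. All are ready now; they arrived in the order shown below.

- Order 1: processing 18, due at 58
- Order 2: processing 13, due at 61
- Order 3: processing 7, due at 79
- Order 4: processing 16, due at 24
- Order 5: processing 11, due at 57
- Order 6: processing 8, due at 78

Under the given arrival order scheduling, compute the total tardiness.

FIFO (arrival order): Order 1 Order 2 Order 3 Order 4 Order 5 Order 6.
Order 1: 0→18, due 58, tardiness 0
Order 2: 18→31, due 61, tardiness 0
Order 3: 31→38, due 79, tardiness 0
Order 4: 38→54, due 24, tardiness 30
Order 5: 54→65, due 57, tardiness 8
Order 6: 65→73, due 78, tardiness 0
Sum = 0+0+0+30+8+0 = 38.

38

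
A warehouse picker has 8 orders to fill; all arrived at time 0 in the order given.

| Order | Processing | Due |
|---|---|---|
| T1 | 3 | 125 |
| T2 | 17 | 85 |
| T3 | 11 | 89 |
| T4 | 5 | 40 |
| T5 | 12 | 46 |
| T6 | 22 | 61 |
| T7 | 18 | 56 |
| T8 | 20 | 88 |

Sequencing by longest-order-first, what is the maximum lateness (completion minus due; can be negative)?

LPT (decreasing processing time): T6 T8 T7 T2 T5 T3 T4 T1.
T6: 0→22, due 61, lateness -39
T8: 22→42, due 88, lateness -46
T7: 42→60, due 56, lateness 4
T2: 60→77, due 85, lateness -8
T5: 77→89, due 46, lateness 43
T3: 89→100, due 89, lateness 11
T4: 100→105, due 40, lateness 65
T1: 105→108, due 125, lateness -17
Maximum = 65.

65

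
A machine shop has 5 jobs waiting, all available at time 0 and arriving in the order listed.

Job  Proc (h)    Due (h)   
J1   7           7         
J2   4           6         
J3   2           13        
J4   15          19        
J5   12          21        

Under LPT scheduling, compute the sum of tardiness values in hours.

LPT (decreasing processing time): J4 J5 J1 J2 J3.
J4: 0→15, due 19, tardiness 0
J5: 15→27, due 21, tardiness 6
J1: 27→34, due 7, tardiness 27
J2: 34→38, due 6, tardiness 32
J3: 38→40, due 13, tardiness 27
Sum = 0+6+27+32+27 = 92.

92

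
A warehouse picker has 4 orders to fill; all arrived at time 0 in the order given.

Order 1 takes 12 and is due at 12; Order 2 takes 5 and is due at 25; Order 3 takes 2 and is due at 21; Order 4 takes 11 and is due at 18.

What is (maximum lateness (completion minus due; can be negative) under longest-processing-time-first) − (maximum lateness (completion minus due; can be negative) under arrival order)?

LPT (decreasing processing time): Order 1 Order 4 Order 2 Order 3.
Order 1: 0→12, due 12, lateness 0
Order 4: 12→23, due 18, lateness 5
Order 2: 23→28, due 25, lateness 3
Order 3: 28→30, due 21, lateness 9
Maximum = 9.
FIFO (arrival order): Order 1 Order 2 Order 3 Order 4.
Order 1: 0→12, due 12, lateness 0
Order 2: 12→17, due 25, lateness -8
Order 3: 17→19, due 21, lateness -2
Order 4: 19→30, due 18, lateness 12
Maximum = 12.
Difference = 9 − 12 = -3.

-3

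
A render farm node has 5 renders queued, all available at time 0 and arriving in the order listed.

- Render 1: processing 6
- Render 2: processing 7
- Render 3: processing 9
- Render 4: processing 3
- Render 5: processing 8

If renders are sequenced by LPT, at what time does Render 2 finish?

24

LPT (decreasing processing time): Render 3 Render 5 Render 2 Render 1 Render 4.
Render 3: 0→9
Render 5: 9→17
Render 2: 17→24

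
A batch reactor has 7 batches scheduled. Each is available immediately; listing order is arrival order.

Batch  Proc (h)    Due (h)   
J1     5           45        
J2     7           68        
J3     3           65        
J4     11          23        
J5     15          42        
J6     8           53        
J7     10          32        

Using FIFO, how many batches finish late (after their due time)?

2

FIFO (arrival order): J1 J2 J3 J4 J5 J6 J7.
J1: 0→5, due 45, tardiness 0
J2: 5→12, due 68, tardiness 0
J3: 12→15, due 65, tardiness 0
J4: 15→26, due 23, tardiness 3
J5: 26→41, due 42, tardiness 0
J6: 41→49, due 53, tardiness 0
J7: 49→59, due 32, tardiness 27
Late batches: 2.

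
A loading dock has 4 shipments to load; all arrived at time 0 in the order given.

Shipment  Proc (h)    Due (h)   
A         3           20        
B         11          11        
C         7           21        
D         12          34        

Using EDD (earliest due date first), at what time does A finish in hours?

EDD (increasing due date): B A C D.
B: 0→11
A: 11→14

14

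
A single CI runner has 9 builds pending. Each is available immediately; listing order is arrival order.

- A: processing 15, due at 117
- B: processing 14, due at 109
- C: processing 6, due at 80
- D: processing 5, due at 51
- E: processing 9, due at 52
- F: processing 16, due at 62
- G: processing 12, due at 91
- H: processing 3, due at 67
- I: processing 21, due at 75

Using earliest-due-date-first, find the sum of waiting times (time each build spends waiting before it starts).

EDD (increasing due date): D E F H I C G B A.
D: waits 0, runs 0→5
E: waits 5, runs 5→14
F: waits 14, runs 14→30
H: waits 30, runs 30→33
I: waits 33, runs 33→54
C: waits 54, runs 54→60
G: waits 60, runs 60→72
B: waits 72, runs 72→86
A: waits 86, runs 86→101
Sum = 0+5+14+30+33+54+60+72+86 = 354.

354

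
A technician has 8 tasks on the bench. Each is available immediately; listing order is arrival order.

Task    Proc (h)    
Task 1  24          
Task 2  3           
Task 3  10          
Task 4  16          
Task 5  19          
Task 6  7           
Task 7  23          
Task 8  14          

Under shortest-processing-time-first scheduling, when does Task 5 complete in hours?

69

SPT (increasing processing time): Task 2 Task 6 Task 3 Task 8 Task 4 Task 5 Task 7 Task 1.
Task 2: 0→3
Task 6: 3→10
Task 3: 10→20
Task 8: 20→34
Task 4: 34→50
Task 5: 50→69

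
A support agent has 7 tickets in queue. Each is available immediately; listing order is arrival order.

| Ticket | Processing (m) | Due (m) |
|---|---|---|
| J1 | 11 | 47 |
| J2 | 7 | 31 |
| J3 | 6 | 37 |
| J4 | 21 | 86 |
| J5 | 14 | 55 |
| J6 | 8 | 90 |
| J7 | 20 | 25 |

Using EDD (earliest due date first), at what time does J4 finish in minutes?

79

EDD (increasing due date): J7 J2 J3 J1 J5 J4 J6.
J7: 0→20
J2: 20→27
J3: 27→33
J1: 33→44
J5: 44→58
J4: 58→79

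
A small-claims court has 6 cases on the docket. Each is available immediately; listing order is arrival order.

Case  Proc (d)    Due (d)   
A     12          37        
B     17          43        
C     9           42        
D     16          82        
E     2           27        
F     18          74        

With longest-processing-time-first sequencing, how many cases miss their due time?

3

LPT (decreasing processing time): F B D A C E.
F: 0→18, due 74, tardiness 0
B: 18→35, due 43, tardiness 0
D: 35→51, due 82, tardiness 0
A: 51→63, due 37, tardiness 26
C: 63→72, due 42, tardiness 30
E: 72→74, due 27, tardiness 47
Late cases: 3.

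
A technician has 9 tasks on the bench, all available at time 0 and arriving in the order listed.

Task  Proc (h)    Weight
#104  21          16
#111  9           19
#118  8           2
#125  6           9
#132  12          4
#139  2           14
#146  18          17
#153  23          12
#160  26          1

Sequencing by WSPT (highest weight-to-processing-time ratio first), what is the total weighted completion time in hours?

3516

WSPT (decreasing weight/processing-time ratio): #139 #111 #125 #146 #104 #153 #132 #118 #160.
#139: finishes 2, weight 14, w·C = 28
#111: finishes 11, weight 19, w·C = 209
#125: finishes 17, weight 9, w·C = 153
#146: finishes 35, weight 17, w·C = 595
#104: finishes 56, weight 16, w·C = 896
#153: finishes 79, weight 12, w·C = 948
#132: finishes 91, weight 4, w·C = 364
#118: finishes 99, weight 2, w·C = 198
#160: finishes 125, weight 1, w·C = 125
Sum = 28+209+153+595+896+948+364+198+125 = 3516.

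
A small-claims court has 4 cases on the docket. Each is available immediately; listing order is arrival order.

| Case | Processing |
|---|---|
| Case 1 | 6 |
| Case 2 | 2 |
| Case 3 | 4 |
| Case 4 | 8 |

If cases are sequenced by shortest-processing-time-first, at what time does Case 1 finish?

12

SPT (increasing processing time): Case 2 Case 3 Case 1 Case 4.
Case 2: 0→2
Case 3: 2→6
Case 1: 6→12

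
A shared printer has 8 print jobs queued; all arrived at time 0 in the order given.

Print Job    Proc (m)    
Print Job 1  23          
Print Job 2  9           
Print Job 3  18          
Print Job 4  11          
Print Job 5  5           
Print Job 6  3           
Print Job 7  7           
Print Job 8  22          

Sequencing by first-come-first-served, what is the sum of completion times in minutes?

475

FIFO (arrival order): Print Job 1 Print Job 2 Print Job 3 Print Job 4 Print Job 5 Print Job 6 Print Job 7 Print Job 8.
Print Job 1: 0→23
Print Job 2: 23→32
Print Job 3: 32→50
Print Job 4: 50→61
Print Job 5: 61→66
Print Job 6: 66→69
Print Job 7: 69→76
Print Job 8: 76→98
Sum = 23+32+50+61+66+69+76+98 = 475.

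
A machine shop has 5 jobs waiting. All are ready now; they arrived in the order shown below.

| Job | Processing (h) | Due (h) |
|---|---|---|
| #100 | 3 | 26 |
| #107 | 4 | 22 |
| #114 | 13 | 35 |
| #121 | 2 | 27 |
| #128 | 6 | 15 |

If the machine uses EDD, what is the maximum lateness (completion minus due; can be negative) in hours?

-7

EDD (increasing due date): #128 #107 #100 #121 #114.
#128: 0→6, due 15, lateness -9
#107: 6→10, due 22, lateness -12
#100: 10→13, due 26, lateness -13
#121: 13→15, due 27, lateness -12
#114: 15→28, due 35, lateness -7
Maximum = -7.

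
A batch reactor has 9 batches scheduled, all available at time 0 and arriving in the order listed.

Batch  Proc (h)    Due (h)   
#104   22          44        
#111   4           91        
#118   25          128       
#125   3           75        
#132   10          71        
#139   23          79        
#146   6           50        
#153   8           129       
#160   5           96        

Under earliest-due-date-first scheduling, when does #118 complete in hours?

98

EDD (increasing due date): #104 #146 #132 #125 #139 #111 #160 #118 #153.
#104: 0→22
#146: 22→28
#132: 28→38
#125: 38→41
#139: 41→64
#111: 64→68
#160: 68→73
#118: 73→98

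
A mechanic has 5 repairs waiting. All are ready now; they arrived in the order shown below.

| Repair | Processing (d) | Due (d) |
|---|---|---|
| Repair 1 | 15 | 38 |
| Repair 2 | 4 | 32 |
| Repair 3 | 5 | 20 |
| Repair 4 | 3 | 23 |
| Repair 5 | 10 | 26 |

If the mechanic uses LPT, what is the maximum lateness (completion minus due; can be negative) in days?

14

LPT (decreasing processing time): Repair 1 Repair 5 Repair 3 Repair 2 Repair 4.
Repair 1: 0→15, due 38, lateness -23
Repair 5: 15→25, due 26, lateness -1
Repair 3: 25→30, due 20, lateness 10
Repair 2: 30→34, due 32, lateness 2
Repair 4: 34→37, due 23, lateness 14
Maximum = 14.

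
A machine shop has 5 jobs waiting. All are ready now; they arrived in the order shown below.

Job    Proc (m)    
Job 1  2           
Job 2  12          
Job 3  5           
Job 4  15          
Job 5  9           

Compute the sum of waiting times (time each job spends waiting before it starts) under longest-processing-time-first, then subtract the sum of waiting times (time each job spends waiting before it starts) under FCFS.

50

LPT (decreasing processing time): Job 4 Job 2 Job 5 Job 3 Job 1.
Job 4: waits 0, runs 0→15
Job 2: waits 15, runs 15→27
Job 5: waits 27, runs 27→36
Job 3: waits 36, runs 36→41
Job 1: waits 41, runs 41→43
Sum = 0+15+27+36+41 = 119.
FIFO (arrival order): Job 1 Job 2 Job 3 Job 4 Job 5.
Job 1: waits 0, runs 0→2
Job 2: waits 2, runs 2→14
Job 3: waits 14, runs 14→19
Job 4: waits 19, runs 19→34
Job 5: waits 34, runs 34→43
Sum = 0+2+14+19+34 = 69.
Difference = 119 − 69 = 50.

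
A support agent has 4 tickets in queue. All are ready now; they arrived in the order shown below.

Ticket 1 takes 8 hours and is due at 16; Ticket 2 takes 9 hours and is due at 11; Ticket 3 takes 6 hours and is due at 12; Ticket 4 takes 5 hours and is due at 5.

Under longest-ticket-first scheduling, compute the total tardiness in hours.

35

LPT (decreasing processing time): Ticket 2 Ticket 1 Ticket 3 Ticket 4.
Ticket 2: 0→9, due 11, tardiness 0
Ticket 1: 9→17, due 16, tardiness 1
Ticket 3: 17→23, due 12, tardiness 11
Ticket 4: 23→28, due 5, tardiness 23
Sum = 0+1+11+23 = 35.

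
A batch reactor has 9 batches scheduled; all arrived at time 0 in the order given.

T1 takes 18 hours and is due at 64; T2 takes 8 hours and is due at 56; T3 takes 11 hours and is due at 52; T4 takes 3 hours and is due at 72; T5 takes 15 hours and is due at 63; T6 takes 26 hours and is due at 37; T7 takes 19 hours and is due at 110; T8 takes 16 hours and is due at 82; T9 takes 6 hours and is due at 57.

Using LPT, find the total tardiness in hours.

LPT (decreasing processing time): T6 T7 T1 T8 T5 T3 T2 T9 T4.
T6: 0→26, due 37, tardiness 0
T7: 26→45, due 110, tardiness 0
T1: 45→63, due 64, tardiness 0
T8: 63→79, due 82, tardiness 0
T5: 79→94, due 63, tardiness 31
T3: 94→105, due 52, tardiness 53
T2: 105→113, due 56, tardiness 57
T9: 113→119, due 57, tardiness 62
T4: 119→122, due 72, tardiness 50
Sum = 0+0+0+0+31+53+57+62+50 = 253.

253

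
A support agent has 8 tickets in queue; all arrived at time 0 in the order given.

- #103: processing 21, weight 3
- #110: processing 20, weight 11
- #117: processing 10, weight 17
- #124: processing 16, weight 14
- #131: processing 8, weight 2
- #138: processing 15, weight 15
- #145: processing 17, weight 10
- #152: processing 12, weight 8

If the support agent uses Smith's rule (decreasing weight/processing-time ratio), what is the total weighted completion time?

3786

WSPT (decreasing weight/processing-time ratio): #117 #138 #124 #152 #145 #110 #131 #103.
#117: finishes 10, weight 17, w·C = 170
#138: finishes 25, weight 15, w·C = 375
#124: finishes 41, weight 14, w·C = 574
#152: finishes 53, weight 8, w·C = 424
#145: finishes 70, weight 10, w·C = 700
#110: finishes 90, weight 11, w·C = 990
#131: finishes 98, weight 2, w·C = 196
#103: finishes 119, weight 3, w·C = 357
Sum = 170+375+574+424+700+990+196+357 = 3786.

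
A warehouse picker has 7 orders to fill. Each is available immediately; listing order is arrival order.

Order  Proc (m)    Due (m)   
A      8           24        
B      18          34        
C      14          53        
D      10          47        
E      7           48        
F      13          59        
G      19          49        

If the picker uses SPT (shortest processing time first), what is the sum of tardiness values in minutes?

SPT (increasing processing time): E A D F C B G.
E: 0→7, due 48, tardiness 0
A: 7→15, due 24, tardiness 0
D: 15→25, due 47, tardiness 0
F: 25→38, due 59, tardiness 0
C: 38→52, due 53, tardiness 0
B: 52→70, due 34, tardiness 36
G: 70→89, due 49, tardiness 40
Sum = 0+0+0+0+0+36+40 = 76.

76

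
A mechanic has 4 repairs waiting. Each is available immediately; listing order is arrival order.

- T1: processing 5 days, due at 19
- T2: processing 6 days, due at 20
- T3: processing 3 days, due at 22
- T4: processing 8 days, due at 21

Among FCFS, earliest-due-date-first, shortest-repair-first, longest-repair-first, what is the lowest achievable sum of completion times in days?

47

FIFO (arrival order): T1 T2 T3 T4.
T1: 0→5
T2: 5→11
T3: 11→14
T4: 14→22
Sum = 5+11+14+22 = 52.
EDD (increasing due date): T1 T2 T4 T3.
T1: 0→5
T2: 5→11
T4: 11→19
T3: 19→22
Sum = 5+11+19+22 = 57.
SPT (increasing processing time): T3 T1 T2 T4.
T3: 0→3
T1: 3→8
T2: 8→14
T4: 14→22
Sum = 3+8+14+22 = 47.
LPT (decreasing processing time): T4 T2 T1 T3.
T4: 0→8
T2: 8→14
T1: 14→19
T3: 19→22
Sum = 8+14+19+22 = 63.
FIFO 52, EDD 57, SPT 47, LPT 63 → minimum 47.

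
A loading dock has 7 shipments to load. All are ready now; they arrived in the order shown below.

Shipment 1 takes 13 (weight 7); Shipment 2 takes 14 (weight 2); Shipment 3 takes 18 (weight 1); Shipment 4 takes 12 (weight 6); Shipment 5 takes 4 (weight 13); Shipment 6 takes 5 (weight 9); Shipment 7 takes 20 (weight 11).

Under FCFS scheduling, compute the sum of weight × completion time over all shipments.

2865

FIFO (arrival order): Shipment 1 Shipment 2 Shipment 3 Shipment 4 Shipment 5 Shipment 6 Shipment 7.
Shipment 1: finishes 13, weight 7, w·C = 91
Shipment 2: finishes 27, weight 2, w·C = 54
Shipment 3: finishes 45, weight 1, w·C = 45
Shipment 4: finishes 57, weight 6, w·C = 342
Shipment 5: finishes 61, weight 13, w·C = 793
Shipment 6: finishes 66, weight 9, w·C = 594
Shipment 7: finishes 86, weight 11, w·C = 946
Sum = 91+54+45+342+793+594+946 = 2865.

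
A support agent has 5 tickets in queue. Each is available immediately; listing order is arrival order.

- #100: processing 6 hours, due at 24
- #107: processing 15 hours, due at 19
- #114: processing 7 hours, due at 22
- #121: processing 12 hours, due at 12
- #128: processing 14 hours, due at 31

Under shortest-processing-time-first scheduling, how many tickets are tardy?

3

SPT (increasing processing time): #100 #114 #121 #128 #107.
#100: 0→6, due 24, tardiness 0
#114: 6→13, due 22, tardiness 0
#121: 13→25, due 12, tardiness 13
#128: 25→39, due 31, tardiness 8
#107: 39→54, due 19, tardiness 35
Late tickets: 3.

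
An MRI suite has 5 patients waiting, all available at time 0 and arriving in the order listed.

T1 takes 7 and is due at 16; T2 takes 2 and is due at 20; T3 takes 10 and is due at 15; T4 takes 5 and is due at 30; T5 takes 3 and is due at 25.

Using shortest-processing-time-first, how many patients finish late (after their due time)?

SPT (increasing processing time): T2 T5 T4 T1 T3.
T2: 0→2, due 20, tardiness 0
T5: 2→5, due 25, tardiness 0
T4: 5→10, due 30, tardiness 0
T1: 10→17, due 16, tardiness 1
T3: 17→27, due 15, tardiness 12
Late patients: 2.

2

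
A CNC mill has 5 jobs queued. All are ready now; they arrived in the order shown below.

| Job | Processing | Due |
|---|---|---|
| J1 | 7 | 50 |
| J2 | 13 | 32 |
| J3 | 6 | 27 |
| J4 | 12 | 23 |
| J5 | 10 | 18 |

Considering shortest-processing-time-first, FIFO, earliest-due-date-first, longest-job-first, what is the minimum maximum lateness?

9

SPT (increasing processing time): J3 J1 J5 J4 J2.
J3: 0→6, due 27, lateness -21
J1: 6→13, due 50, lateness -37
J5: 13→23, due 18, lateness 5
J4: 23→35, due 23, lateness 12
J2: 35→48, due 32, lateness 16
Maximum = 16.
FIFO (arrival order): J1 J2 J3 J4 J5.
J1: 0→7, due 50, lateness -43
J2: 7→20, due 32, lateness -12
J3: 20→26, due 27, lateness -1
J4: 26→38, due 23, lateness 15
J5: 38→48, due 18, lateness 30
Maximum = 30.
EDD (increasing due date): J5 J4 J3 J2 J1.
J5: 0→10, due 18, lateness -8
J4: 10→22, due 23, lateness -1
J3: 22→28, due 27, lateness 1
J2: 28→41, due 32, lateness 9
J1: 41→48, due 50, lateness -2
Maximum = 9.
LPT (decreasing processing time): J2 J4 J5 J1 J3.
J2: 0→13, due 32, lateness -19
J4: 13→25, due 23, lateness 2
J5: 25→35, due 18, lateness 17
J1: 35→42, due 50, lateness -8
J3: 42→48, due 27, lateness 21
Maximum = 21.
SPT 16, FIFO 30, EDD 9, LPT 21 → minimum 9.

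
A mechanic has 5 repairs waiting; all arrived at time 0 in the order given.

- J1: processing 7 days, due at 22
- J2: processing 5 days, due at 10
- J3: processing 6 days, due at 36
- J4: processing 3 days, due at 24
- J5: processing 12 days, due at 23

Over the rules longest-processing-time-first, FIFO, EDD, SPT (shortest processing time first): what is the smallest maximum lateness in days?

3

LPT (decreasing processing time): J5 J1 J3 J2 J4.
J5: 0→12, due 23, lateness -11
J1: 12→19, due 22, lateness -3
J3: 19→25, due 36, lateness -11
J2: 25→30, due 10, lateness 20
J4: 30→33, due 24, lateness 9
Maximum = 20.
FIFO (arrival order): J1 J2 J3 J4 J5.
J1: 0→7, due 22, lateness -15
J2: 7→12, due 10, lateness 2
J3: 12→18, due 36, lateness -18
J4: 18→21, due 24, lateness -3
J5: 21→33, due 23, lateness 10
Maximum = 10.
EDD (increasing due date): J2 J1 J5 J4 J3.
J2: 0→5, due 10, lateness -5
J1: 5→12, due 22, lateness -10
J5: 12→24, due 23, lateness 1
J4: 24→27, due 24, lateness 3
J3: 27→33, due 36, lateness -3
Maximum = 3.
SPT (increasing processing time): J4 J2 J3 J1 J5.
J4: 0→3, due 24, lateness -21
J2: 3→8, due 10, lateness -2
J3: 8→14, due 36, lateness -22
J1: 14→21, due 22, lateness -1
J5: 21→33, due 23, lateness 10
Maximum = 10.
LPT 20, FIFO 10, EDD 3, SPT 10 → minimum 3.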